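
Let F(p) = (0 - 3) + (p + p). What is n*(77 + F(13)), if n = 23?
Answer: 2300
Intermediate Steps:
F(p) = -3 + 2*p
n*(77 + F(13)) = 23*(77 + (-3 + 2*13)) = 23*(77 + (-3 + 26)) = 23*(77 + 23) = 23*100 = 2300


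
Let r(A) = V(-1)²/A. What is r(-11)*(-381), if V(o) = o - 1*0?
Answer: 381/11 ≈ 34.636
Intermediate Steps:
V(o) = o (V(o) = o + 0 = o)
r(A) = 1/A (r(A) = (-1)²/A = 1/A)
r(-11)*(-381) = -381/(-11) = -1/11*(-381) = 381/11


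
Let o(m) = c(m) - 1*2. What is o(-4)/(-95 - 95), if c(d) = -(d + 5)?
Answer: 3/190 ≈ 0.015789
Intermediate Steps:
c(d) = -5 - d (c(d) = -(5 + d) = -5 - d)
o(m) = -7 - m (o(m) = (-5 - m) - 1*2 = (-5 - m) - 2 = -7 - m)
o(-4)/(-95 - 95) = (-7 - 1*(-4))/(-95 - 95) = (-7 + 4)/(-190) = -1/190*(-3) = 3/190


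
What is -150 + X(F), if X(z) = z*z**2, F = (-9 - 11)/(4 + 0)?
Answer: -275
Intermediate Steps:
F = -5 (F = -20/4 = -20*1/4 = -5)
X(z) = z**3
-150 + X(F) = -150 + (-5)**3 = -150 - 125 = -275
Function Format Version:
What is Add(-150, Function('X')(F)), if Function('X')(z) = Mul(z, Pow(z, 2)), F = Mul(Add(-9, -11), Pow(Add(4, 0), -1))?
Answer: -275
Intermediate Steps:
F = -5 (F = Mul(-20, Pow(4, -1)) = Mul(-20, Rational(1, 4)) = -5)
Function('X')(z) = Pow(z, 3)
Add(-150, Function('X')(F)) = Add(-150, Pow(-5, 3)) = Add(-150, -125) = -275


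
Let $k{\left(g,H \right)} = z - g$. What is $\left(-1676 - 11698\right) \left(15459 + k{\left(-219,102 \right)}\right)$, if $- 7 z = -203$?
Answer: $-210065418$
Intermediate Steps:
$z = 29$ ($z = \left(- \frac{1}{7}\right) \left(-203\right) = 29$)
$k{\left(g,H \right)} = 29 - g$
$\left(-1676 - 11698\right) \left(15459 + k{\left(-219,102 \right)}\right) = \left(-1676 - 11698\right) \left(15459 + \left(29 - -219\right)\right) = - 13374 \left(15459 + \left(29 + 219\right)\right) = - 13374 \left(15459 + 248\right) = \left(-13374\right) 15707 = -210065418$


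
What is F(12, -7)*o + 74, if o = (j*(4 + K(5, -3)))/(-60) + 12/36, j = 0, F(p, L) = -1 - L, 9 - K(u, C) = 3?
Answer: 76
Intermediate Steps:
K(u, C) = 6 (K(u, C) = 9 - 1*3 = 9 - 3 = 6)
o = ⅓ (o = (0*(4 + 6))/(-60) + 12/36 = (0*10)*(-1/60) + 12*(1/36) = 0*(-1/60) + ⅓ = 0 + ⅓ = ⅓ ≈ 0.33333)
F(12, -7)*o + 74 = (-1 - 1*(-7))*(⅓) + 74 = (-1 + 7)*(⅓) + 74 = 6*(⅓) + 74 = 2 + 74 = 76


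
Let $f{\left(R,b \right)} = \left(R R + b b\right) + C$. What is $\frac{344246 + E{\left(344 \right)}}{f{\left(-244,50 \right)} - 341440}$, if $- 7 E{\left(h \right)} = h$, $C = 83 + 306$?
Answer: $- \frac{803126}{651035} \approx -1.2336$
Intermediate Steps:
$C = 389$
$f{\left(R,b \right)} = 389 + R^{2} + b^{2}$ ($f{\left(R,b \right)} = \left(R R + b b\right) + 389 = \left(R^{2} + b^{2}\right) + 389 = 389 + R^{2} + b^{2}$)
$E{\left(h \right)} = - \frac{h}{7}$
$\frac{344246 + E{\left(344 \right)}}{f{\left(-244,50 \right)} - 341440} = \frac{344246 - \frac{344}{7}}{\left(389 + \left(-244\right)^{2} + 50^{2}\right) - 341440} = \frac{344246 - \frac{344}{7}}{\left(389 + 59536 + 2500\right) - 341440} = \frac{2409378}{7 \left(62425 - 341440\right)} = \frac{2409378}{7 \left(-279015\right)} = \frac{2409378}{7} \left(- \frac{1}{279015}\right) = - \frac{803126}{651035}$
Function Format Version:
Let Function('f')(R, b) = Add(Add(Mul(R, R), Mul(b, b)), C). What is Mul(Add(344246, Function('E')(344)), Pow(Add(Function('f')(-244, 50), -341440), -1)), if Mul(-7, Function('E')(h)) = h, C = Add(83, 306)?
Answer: Rational(-803126, 651035) ≈ -1.2336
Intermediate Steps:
C = 389
Function('f')(R, b) = Add(389, Pow(R, 2), Pow(b, 2)) (Function('f')(R, b) = Add(Add(Mul(R, R), Mul(b, b)), 389) = Add(Add(Pow(R, 2), Pow(b, 2)), 389) = Add(389, Pow(R, 2), Pow(b, 2)))
Function('E')(h) = Mul(Rational(-1, 7), h)
Mul(Add(344246, Function('E')(344)), Pow(Add(Function('f')(-244, 50), -341440), -1)) = Mul(Add(344246, Mul(Rational(-1, 7), 344)), Pow(Add(Add(389, Pow(-244, 2), Pow(50, 2)), -341440), -1)) = Mul(Add(344246, Rational(-344, 7)), Pow(Add(Add(389, 59536, 2500), -341440), -1)) = Mul(Rational(2409378, 7), Pow(Add(62425, -341440), -1)) = Mul(Rational(2409378, 7), Pow(-279015, -1)) = Mul(Rational(2409378, 7), Rational(-1, 279015)) = Rational(-803126, 651035)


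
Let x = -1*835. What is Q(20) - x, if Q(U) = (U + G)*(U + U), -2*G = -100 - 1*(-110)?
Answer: 1435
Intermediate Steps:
G = -5 (G = -(-100 - 1*(-110))/2 = -(-100 + 110)/2 = -½*10 = -5)
Q(U) = 2*U*(-5 + U) (Q(U) = (U - 5)*(U + U) = (-5 + U)*(2*U) = 2*U*(-5 + U))
x = -835
Q(20) - x = 2*20*(-5 + 20) - 1*(-835) = 2*20*15 + 835 = 600 + 835 = 1435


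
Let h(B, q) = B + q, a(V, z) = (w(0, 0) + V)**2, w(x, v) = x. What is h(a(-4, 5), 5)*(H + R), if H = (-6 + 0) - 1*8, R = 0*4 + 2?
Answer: -252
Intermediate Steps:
a(V, z) = V**2 (a(V, z) = (0 + V)**2 = V**2)
R = 2 (R = 0 + 2 = 2)
H = -14 (H = -6 - 8 = -14)
h(a(-4, 5), 5)*(H + R) = ((-4)**2 + 5)*(-14 + 2) = (16 + 5)*(-12) = 21*(-12) = -252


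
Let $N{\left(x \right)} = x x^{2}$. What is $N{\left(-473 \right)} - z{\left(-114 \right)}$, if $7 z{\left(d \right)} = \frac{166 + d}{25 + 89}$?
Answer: $- \frac{42223703009}{399} \approx -1.0582 \cdot 10^{8}$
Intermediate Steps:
$N{\left(x \right)} = x^{3}$
$z{\left(d \right)} = \frac{83}{399} + \frac{d}{798}$ ($z{\left(d \right)} = \frac{\left(166 + d\right) \frac{1}{25 + 89}}{7} = \frac{\left(166 + d\right) \frac{1}{114}}{7} = \frac{\frac{83}{57} + \frac{d}{114}}{7} = \frac{83}{399} + \frac{d}{798}$)
$N{\left(-473 \right)} - z{\left(-114 \right)} = \left(-473\right)^{3} - \left(\frac{83}{399} + \frac{1}{798} \left(-114\right)\right) = -105823817 - \left(\frac{83}{399} - \frac{1}{7}\right) = -105823817 - \frac{26}{399} = - \frac{42223703009}{399}$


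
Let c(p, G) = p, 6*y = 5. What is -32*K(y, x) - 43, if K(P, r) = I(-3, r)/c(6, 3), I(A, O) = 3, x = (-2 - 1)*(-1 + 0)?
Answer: -59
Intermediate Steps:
y = ⅚ (y = (⅙)*5 = ⅚ ≈ 0.83333)
x = 3 (x = -3*(-1) = 3)
K(P, r) = ½ (K(P, r) = 3/6 = 3*(⅙) = ½)
-32*K(y, x) - 43 = -32*½ - 43 = -16 - 43 = -59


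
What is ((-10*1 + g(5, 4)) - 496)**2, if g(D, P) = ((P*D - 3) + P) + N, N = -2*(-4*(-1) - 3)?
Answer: 237169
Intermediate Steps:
N = -2 (N = -2*(4 - 3) = -2*1 = -2)
g(D, P) = -5 + P + D*P (g(D, P) = ((P*D - 3) + P) - 2 = ((D*P - 3) + P) - 2 = ((-3 + D*P) + P) - 2 = (-3 + P + D*P) - 2 = -5 + P + D*P)
((-10*1 + g(5, 4)) - 496)**2 = ((-10*1 + (-5 + 4 + 5*4)) - 496)**2 = ((-10 + (-5 + 4 + 20)) - 496)**2 = ((-10 + 19) - 496)**2 = (9 - 496)**2 = (-487)**2 = 237169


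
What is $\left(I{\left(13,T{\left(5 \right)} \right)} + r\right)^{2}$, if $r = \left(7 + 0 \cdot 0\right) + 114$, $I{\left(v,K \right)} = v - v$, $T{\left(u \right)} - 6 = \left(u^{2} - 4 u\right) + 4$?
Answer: $14641$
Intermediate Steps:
$T{\left(u \right)} = 10 + u^{2} - 4 u$ ($T{\left(u \right)} = 6 + \left(\left(u^{2} - 4 u\right) + 4\right) = 6 + \left(4 + u^{2} - 4 u\right) = 10 + u^{2} - 4 u$)
$I{\left(v,K \right)} = 0$
$r = 121$ ($r = \left(7 + 0\right) + 114 = 7 + 114 = 121$)
$\left(I{\left(13,T{\left(5 \right)} \right)} + r\right)^{2} = \left(0 + 121\right)^{2} = 121^{2} = 14641$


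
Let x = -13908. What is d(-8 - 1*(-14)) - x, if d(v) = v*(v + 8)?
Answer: 13992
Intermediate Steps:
d(v) = v*(8 + v)
d(-8 - 1*(-14)) - x = (-8 - 1*(-14))*(8 + (-8 - 1*(-14))) - 1*(-13908) = (-8 + 14)*(8 + (-8 + 14)) + 13908 = 6*(8 + 6) + 13908 = 6*14 + 13908 = 84 + 13908 = 13992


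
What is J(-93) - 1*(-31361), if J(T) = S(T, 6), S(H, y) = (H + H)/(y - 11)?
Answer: 156991/5 ≈ 31398.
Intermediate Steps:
S(H, y) = 2*H/(-11 + y) (S(H, y) = (2*H)/(-11 + y) = 2*H/(-11 + y))
J(T) = -2*T/5 (J(T) = 2*T/(-11 + 6) = 2*T/(-5) = 2*T*(-⅕) = -2*T/5)
J(-93) - 1*(-31361) = -⅖*(-93) - 1*(-31361) = 186/5 + 31361 = 156991/5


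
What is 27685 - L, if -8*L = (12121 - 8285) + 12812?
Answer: 29766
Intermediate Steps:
L = -2081 (L = -((12121 - 8285) + 12812)/8 = -(3836 + 12812)/8 = -1/8*16648 = -2081)
27685 - L = 27685 - 1*(-2081) = 27685 + 2081 = 29766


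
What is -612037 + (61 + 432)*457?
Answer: -386736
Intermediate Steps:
-612037 + (61 + 432)*457 = -612037 + 493*457 = -612037 + 225301 = -386736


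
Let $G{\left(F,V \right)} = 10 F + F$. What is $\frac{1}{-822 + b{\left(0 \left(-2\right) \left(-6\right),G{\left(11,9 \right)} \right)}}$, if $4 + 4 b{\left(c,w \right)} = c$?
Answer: $- \frac{1}{823} \approx -0.0012151$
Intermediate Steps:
$G{\left(F,V \right)} = 11 F$
$b{\left(c,w \right)} = -1 + \frac{c}{4}$
$\frac{1}{-822 + b{\left(0 \left(-2\right) \left(-6\right),G{\left(11,9 \right)} \right)}} = \frac{1}{-822 - \left(1 - \frac{0 \left(-2\right) \left(-6\right)}{4}\right)} = \frac{1}{-822 - \left(1 - \frac{0 \left(-6\right)}{4}\right)} = \frac{1}{-822 + \left(-1 + \frac{1}{4} \cdot 0\right)} = \frac{1}{-822 + \left(-1 + 0\right)} = \frac{1}{-822 - 1} = \frac{1}{-823} = - \frac{1}{823}$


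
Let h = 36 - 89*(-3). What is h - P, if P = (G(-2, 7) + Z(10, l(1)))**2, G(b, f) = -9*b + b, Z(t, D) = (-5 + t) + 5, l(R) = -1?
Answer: -373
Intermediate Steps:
Z(t, D) = t
G(b, f) = -8*b
h = 303 (h = 36 + 267 = 303)
P = 676 (P = (-8*(-2) + 10)**2 = (16 + 10)**2 = 26**2 = 676)
h - P = 303 - 1*676 = 303 - 676 = -373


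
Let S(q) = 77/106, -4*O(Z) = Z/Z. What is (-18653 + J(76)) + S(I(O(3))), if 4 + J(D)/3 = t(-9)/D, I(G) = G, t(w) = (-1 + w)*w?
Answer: -18791346/1007 ≈ -18661.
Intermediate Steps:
t(w) = w*(-1 + w)
O(Z) = -1/4 (O(Z) = -Z/(4*Z) = -1/4*1 = -1/4)
S(q) = 77/106 (S(q) = 77*(1/106) = 77/106)
J(D) = -12 + 270/D (J(D) = -12 + 3*((-9*(-1 - 9))/D) = -12 + 3*((-9*(-10))/D) = -12 + 3*(90/D) = -12 + 270/D)
(-18653 + J(76)) + S(I(O(3))) = (-18653 + (-12 + 270/76)) + 77/106 = (-18653 + (-12 + 270*(1/76))) + 77/106 = (-18653 + (-12 + 135/38)) + 77/106 = (-18653 - 321/38) + 77/106 = -709135/38 + 77/106 = -18791346/1007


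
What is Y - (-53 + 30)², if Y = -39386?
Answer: -39915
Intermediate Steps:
Y - (-53 + 30)² = -39386 - (-53 + 30)² = -39386 - 1*(-23)² = -39386 - 1*529 = -39386 - 529 = -39915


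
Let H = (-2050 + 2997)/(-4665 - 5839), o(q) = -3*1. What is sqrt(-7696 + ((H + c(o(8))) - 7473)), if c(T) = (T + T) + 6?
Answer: I*sqrt(418416658998)/5252 ≈ 123.16*I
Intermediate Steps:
o(q) = -3
H = -947/10504 (H = 947/(-10504) = 947*(-1/10504) = -947/10504 ≈ -0.090156)
c(T) = 6 + 2*T (c(T) = 2*T + 6 = 6 + 2*T)
sqrt(-7696 + ((H + c(o(8))) - 7473)) = sqrt(-7696 + ((-947/10504 + (6 + 2*(-3))) - 7473)) = sqrt(-7696 + ((-947/10504 + (6 - 6)) - 7473)) = sqrt(-7696 + ((-947/10504 + 0) - 7473)) = sqrt(-7696 + (-947/10504 - 7473)) = sqrt(-7696 - 78497339/10504) = sqrt(-159336123/10504) = I*sqrt(418416658998)/5252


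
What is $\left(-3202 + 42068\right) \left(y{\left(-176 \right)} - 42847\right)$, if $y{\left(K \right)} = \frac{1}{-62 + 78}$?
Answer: $- \frac{13322312583}{8} \approx -1.6653 \cdot 10^{9}$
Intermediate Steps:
$y{\left(K \right)} = \frac{1}{16}$
$\left(-3202 + 42068\right) \left(y{\left(-176 \right)} - 42847\right) = \left(-3202 + 42068\right) \left(\frac{1}{16} - 42847\right) = 38866 \left(- \frac{685551}{16}\right) = - \frac{13322312583}{8}$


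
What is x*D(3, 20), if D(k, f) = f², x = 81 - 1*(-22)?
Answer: 41200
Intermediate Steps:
x = 103 (x = 81 + 22 = 103)
x*D(3, 20) = 103*20² = 103*400 = 41200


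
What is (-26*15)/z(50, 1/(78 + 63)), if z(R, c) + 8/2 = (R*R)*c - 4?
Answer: -27495/686 ≈ -40.080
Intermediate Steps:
z(R, c) = -8 + c*R**2 (z(R, c) = -4 + ((R*R)*c - 4) = -4 + (R**2*c - 4) = -4 + (c*R**2 - 4) = -4 + (-4 + c*R**2) = -8 + c*R**2)
(-26*15)/z(50, 1/(78 + 63)) = (-26*15)/(-8 + 50**2/(78 + 63)) = -390/(-8 + 2500/141) = -390/1372/141 = -390*141/1372 = -27495/686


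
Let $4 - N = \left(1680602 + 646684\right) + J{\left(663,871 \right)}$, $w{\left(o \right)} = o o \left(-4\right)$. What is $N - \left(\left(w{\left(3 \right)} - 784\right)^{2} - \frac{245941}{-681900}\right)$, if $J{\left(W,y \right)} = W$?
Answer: $- \frac{2045935501441}{681900} \approx -3.0003 \cdot 10^{6}$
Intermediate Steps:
$w{\left(o \right)} = - 4 o^{2}$ ($w{\left(o \right)} = o^{2} \left(-4\right) = - 4 o^{2}$)
$N = -2327945$ ($N = 4 - \left(\left(1680602 + 646684\right) + 663\right) = 4 - \left(2327286 + 663\right) = 4 - 2327949 = -2327945$)
$N - \left(\left(w{\left(3 \right)} - 784\right)^{2} - \frac{245941}{-681900}\right) = -2327945 - \left(\left(- 4 \cdot 3^{2} - 784\right)^{2} - \frac{245941}{-681900}\right) = -2327945 - \left(\left(\left(-4\right) 9 - 784\right)^{2} - 245941 \left(- \frac{1}{681900}\right)\right) = -2327945 - \left(\left(-36 - 784\right)^{2} - - \frac{245941}{681900}\right) = -2327945 - \left(\left(-820\right)^{2} + \frac{245941}{681900}\right) = -2327945 - \left(672400 + \frac{245941}{681900}\right) = -2327945 - \frac{458509805941}{681900} = - \frac{2045935501441}{681900}$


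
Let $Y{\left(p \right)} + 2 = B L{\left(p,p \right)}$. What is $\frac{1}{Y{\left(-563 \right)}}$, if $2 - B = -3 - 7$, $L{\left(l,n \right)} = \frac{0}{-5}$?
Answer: $- \frac{1}{2} \approx -0.5$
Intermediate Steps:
$L{\left(l,n \right)} = 0$ ($L{\left(l,n \right)} = 0 \left(- \frac{1}{5}\right) = 0$)
$B = 12$ ($B = 2 - \left(-3 - 7\right) = 2 - -10 = 2 + 10 = 12$)
$Y{\left(p \right)} = -2$ ($Y{\left(p \right)} = -2 + 12 \cdot 0 = -2 + 0 = -2$)
$\frac{1}{Y{\left(-563 \right)}} = \frac{1}{-2} = - \frac{1}{2}$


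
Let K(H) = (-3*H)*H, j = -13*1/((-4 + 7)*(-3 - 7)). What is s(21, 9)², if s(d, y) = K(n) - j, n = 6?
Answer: 10582009/900 ≈ 11758.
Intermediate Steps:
j = 13/30 (j = -13/(3*(-10)) = -13/(-30) = -13*(-1/30) = 13/30 ≈ 0.43333)
K(H) = -3*H²
s(d, y) = -3253/30 (s(d, y) = -3*6² - 1*13/30 = -3*36 - 13/30 = -108 - 13/30 = -3253/30)
s(21, 9)² = (-3253/30)² = 10582009/900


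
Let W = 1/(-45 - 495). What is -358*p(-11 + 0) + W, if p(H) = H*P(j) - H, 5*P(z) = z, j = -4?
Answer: -3827737/540 ≈ -7088.4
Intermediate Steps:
P(z) = z/5
p(H) = -9*H/5 (p(H) = H*((⅕)*(-4)) - H = H*(-⅘) - H = -4*H/5 - H = -9*H/5)
W = -1/540 (W = 1/(-540) = -1/540 ≈ -0.0018519)
-358*p(-11 + 0) + W = -(-3222)*(-11 + 0)/5 - 1/540 = -(-3222)*(-11)/5 - 1/540 = -358*99/5 - 1/540 = -35442/5 - 1/540 = -3827737/540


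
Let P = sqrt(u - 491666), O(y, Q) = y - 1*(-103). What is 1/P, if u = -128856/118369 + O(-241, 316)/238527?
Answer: -I*sqrt(2721821849065133802635934)/1156819011678616 ≈ -0.0014261*I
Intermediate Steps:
O(y, Q) = 103 + y (O(y, Q) = y + 103 = 103 + y)
u = -10250656678/9411400821 (u = -128856/118369 + (103 - 241)/238527 = -128856*1/118369 - 138*1/238527 = -128856/118369 - 46/79509 = -10250656678/9411400821 ≈ -1.0892)
P = 4*I*sqrt(2721821849065133802635934)/9411400821 (P = sqrt(-10250656678/9411400821 - 491666) = sqrt(-4627276046714464/9411400821) = 4*I*sqrt(2721821849065133802635934)/9411400821 ≈ 701.19*I)
1/P = 1/(4*I*sqrt(2721821849065133802635934)/9411400821) = -I*sqrt(2721821849065133802635934)/1156819011678616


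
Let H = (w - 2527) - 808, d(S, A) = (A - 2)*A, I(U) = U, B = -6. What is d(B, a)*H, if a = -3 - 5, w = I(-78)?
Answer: -273040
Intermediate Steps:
w = -78
a = -8
d(S, A) = A*(-2 + A) (d(S, A) = (-2 + A)*A = A*(-2 + A))
H = -3413 (H = (-78 - 2527) - 808 = -2605 - 808 = -3413)
d(B, a)*H = -8*(-2 - 8)*(-3413) = -8*(-10)*(-3413) = 80*(-3413) = -273040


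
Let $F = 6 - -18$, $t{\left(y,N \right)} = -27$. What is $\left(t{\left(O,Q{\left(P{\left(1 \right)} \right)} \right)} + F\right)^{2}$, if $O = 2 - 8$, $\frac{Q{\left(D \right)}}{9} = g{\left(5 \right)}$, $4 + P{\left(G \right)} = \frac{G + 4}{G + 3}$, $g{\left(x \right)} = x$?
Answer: $9$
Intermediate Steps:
$P{\left(G \right)} = -4 + \frac{4 + G}{3 + G}$ ($P{\left(G \right)} = -4 + \frac{G + 4}{G + 3} = -4 + \frac{4 + G}{3 + G}$)
$Q{\left(D \right)} = 45$ ($Q{\left(D \right)} = 9 \cdot 5 = 45$)
$O = -6$ ($O = 2 - 8 = -6$)
$F = 24$ ($F = 6 + 18 = 24$)
$\left(t{\left(O,Q{\left(P{\left(1 \right)} \right)} \right)} + F\right)^{2} = \left(-27 + 24\right)^{2} = \left(-3\right)^{2} = 9$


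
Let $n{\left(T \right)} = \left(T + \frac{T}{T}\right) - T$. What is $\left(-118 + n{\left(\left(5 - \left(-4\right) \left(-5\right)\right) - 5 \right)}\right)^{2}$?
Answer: $13689$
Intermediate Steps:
$n{\left(T \right)} = 1$ ($n{\left(T \right)} = \left(T + 1\right) - T = \left(1 + T\right) - T = 1$)
$\left(-118 + n{\left(\left(5 - \left(-4\right) \left(-5\right)\right) - 5 \right)}\right)^{2} = \left(-118 + 1\right)^{2} = \left(-117\right)^{2} = 13689$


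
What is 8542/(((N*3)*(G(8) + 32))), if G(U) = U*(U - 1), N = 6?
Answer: 4271/792 ≈ 5.3927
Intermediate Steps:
G(U) = U*(-1 + U)
8542/(((N*3)*(G(8) + 32))) = 8542/(((6*3)*(8*(-1 + 8) + 32))) = 8542/((18*(8*7 + 32))) = 8542/((18*(56 + 32))) = 8542/((18*88)) = 8542/1584 = 8542*(1/1584) = 4271/792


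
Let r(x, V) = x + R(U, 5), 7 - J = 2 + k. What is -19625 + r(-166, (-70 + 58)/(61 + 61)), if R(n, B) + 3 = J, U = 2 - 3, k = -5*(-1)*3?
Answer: -19804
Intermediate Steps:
k = 15 (k = 5*3 = 15)
U = -1
J = -10 (J = 7 - (2 + 15) = 7 - 1*17 = 7 - 17 = -10)
R(n, B) = -13 (R(n, B) = -3 - 10 = -13)
r(x, V) = -13 + x (r(x, V) = x - 13 = -13 + x)
-19625 + r(-166, (-70 + 58)/(61 + 61)) = -19625 + (-13 - 166) = -19625 - 179 = -19804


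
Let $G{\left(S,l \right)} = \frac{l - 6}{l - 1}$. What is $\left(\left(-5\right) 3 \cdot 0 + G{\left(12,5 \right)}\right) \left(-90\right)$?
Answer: $\frac{45}{2} \approx 22.5$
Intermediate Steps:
$G{\left(S,l \right)} = \frac{-6 + l}{-1 + l}$
$\left(\left(-5\right) 3 \cdot 0 + G{\left(12,5 \right)}\right) \left(-90\right) = \left(\left(-5\right) 3 \cdot 0 + \frac{-6 + 5}{-1 + 5}\right) \left(-90\right) = \left(\left(-15\right) 0 + \frac{1}{4} \left(-1\right)\right) \left(-90\right) = \left(0 + \frac{1}{4} \left(-1\right)\right) \left(-90\right) = \left(0 - \frac{1}{4}\right) \left(-90\right) = \left(- \frac{1}{4}\right) \left(-90\right) = \frac{45}{2}$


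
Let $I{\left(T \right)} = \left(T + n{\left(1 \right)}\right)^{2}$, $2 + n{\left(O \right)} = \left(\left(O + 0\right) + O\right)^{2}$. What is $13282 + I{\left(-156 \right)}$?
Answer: $36998$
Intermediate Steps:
$n{\left(O \right)} = -2 + 4 O^{2}$ ($n{\left(O \right)} = -2 + \left(\left(O + 0\right) + O\right)^{2} = -2 + \left(O + O\right)^{2} = -2 + \left(2 O\right)^{2} = -2 + 4 O^{2}$)
$I{\left(T \right)} = \left(2 + T\right)^{2}$ ($I{\left(T \right)} = \left(T - \left(2 - 4 \cdot 1^{2}\right)\right)^{2} = \left(T + \left(-2 + 4 \cdot 1\right)\right)^{2} = \left(T + \left(-2 + 4\right)\right)^{2} = \left(T + 2\right)^{2} = \left(2 + T\right)^{2}$)
$13282 + I{\left(-156 \right)} = 13282 + \left(2 - 156\right)^{2} = 13282 + \left(-154\right)^{2} = 13282 + 23716 = 36998$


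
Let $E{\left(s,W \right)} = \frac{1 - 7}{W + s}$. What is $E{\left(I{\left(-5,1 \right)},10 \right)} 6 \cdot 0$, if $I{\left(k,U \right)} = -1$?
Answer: $0$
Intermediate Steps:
$E{\left(s,W \right)} = - \frac{6}{W + s}$
$E{\left(I{\left(-5,1 \right)},10 \right)} 6 \cdot 0 = - \frac{6}{10 - 1} \cdot 6 \cdot 0 = - \frac{6}{9} \cdot 0 = \left(-6\right) \frac{1}{9} \cdot 0 = \left(- \frac{2}{3}\right) 0 = 0$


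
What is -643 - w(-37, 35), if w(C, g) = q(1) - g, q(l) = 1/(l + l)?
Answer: -1217/2 ≈ -608.50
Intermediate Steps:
q(l) = 1/(2*l)
w(C, g) = ½ - g (w(C, g) = (½)/1 - g = (½)*1 - g = ½ - g)
-643 - w(-37, 35) = -643 - (½ - 1*35) = -643 - (½ - 35) = -643 - 1*(-69/2) = -643 + 69/2 = -1217/2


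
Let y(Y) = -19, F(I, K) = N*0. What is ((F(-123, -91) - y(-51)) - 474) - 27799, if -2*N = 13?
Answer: -28254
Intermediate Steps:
N = -13/2 (N = -1/2*13 = -13/2 ≈ -6.5000)
F(I, K) = 0 (F(I, K) = -13/2*0 = 0)
((F(-123, -91) - y(-51)) - 474) - 27799 = ((0 - 1*(-19)) - 474) - 27799 = ((0 + 19) - 474) - 27799 = (19 - 474) - 27799 = -455 - 27799 = -28254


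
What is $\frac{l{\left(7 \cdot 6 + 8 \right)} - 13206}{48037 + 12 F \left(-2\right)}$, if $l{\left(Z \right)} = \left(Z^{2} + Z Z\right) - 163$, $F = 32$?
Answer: $- \frac{8369}{47269} \approx -0.17705$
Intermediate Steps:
$l{\left(Z \right)} = -163 + 2 Z^{2}$ ($l{\left(Z \right)} = \left(Z^{2} + Z^{2}\right) - 163 = 2 Z^{2} - 163 = -163 + 2 Z^{2}$)
$\frac{l{\left(7 \cdot 6 + 8 \right)} - 13206}{48037 + 12 F \left(-2\right)} = \frac{\left(-163 + 2 \left(7 \cdot 6 + 8\right)^{2}\right) - 13206}{48037 + 12 \cdot 32 \left(-2\right)} = \frac{\left(-163 + 2 \left(42 + 8\right)^{2}\right) - 13206}{48037 + 384 \left(-2\right)} = \frac{\left(-163 + 2 \cdot 50^{2}\right) - 13206}{48037 - 768} = \frac{\left(-163 + 2 \cdot 2500\right) - 13206}{47269} = \left(\left(-163 + 5000\right) - 13206\right) \frac{1}{47269} = \left(4837 - 13206\right) \frac{1}{47269} = \left(-8369\right) \frac{1}{47269} = - \frac{8369}{47269}$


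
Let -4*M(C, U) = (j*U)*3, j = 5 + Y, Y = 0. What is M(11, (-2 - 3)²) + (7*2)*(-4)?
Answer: -599/4 ≈ -149.75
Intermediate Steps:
j = 5 (j = 5 + 0 = 5)
M(C, U) = -15*U/4 (M(C, U) = -5*U*3/4 = -15*U/4)
M(11, (-2 - 3)²) + (7*2)*(-4) = -15*(-2 - 3)²/4 + (7*2)*(-4) = -15/4*(-5)² + 14*(-4) = -15/4*25 - 56 = -375/4 - 56 = -599/4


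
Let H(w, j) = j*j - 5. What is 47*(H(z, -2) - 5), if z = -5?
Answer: -282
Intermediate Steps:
H(w, j) = -5 + j² (H(w, j) = j² - 5 = -5 + j²)
47*(H(z, -2) - 5) = 47*((-5 + (-2)²) - 5) = 47*((-5 + 4) - 5) = 47*(-1 - 5) = 47*(-6) = -282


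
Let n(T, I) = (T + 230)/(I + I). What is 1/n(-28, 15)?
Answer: 15/101 ≈ 0.14851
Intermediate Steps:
n(T, I) = (230 + T)/(2*I) (n(T, I) = (230 + T)/((2*I)) = (230 + T)*(1/(2*I)) = (230 + T)/(2*I))
1/n(-28, 15) = 1/((1/2)*(230 - 28)/15) = 1/((1/2)*(1/15)*202) = 1/(101/15) = 15/101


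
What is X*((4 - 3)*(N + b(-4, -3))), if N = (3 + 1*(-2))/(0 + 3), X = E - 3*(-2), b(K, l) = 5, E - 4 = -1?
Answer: 48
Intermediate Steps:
E = 3 (E = 4 - 1 = 3)
X = 9 (X = 3 - 3*(-2) = 3 + 6 = 9)
N = ⅓ (N = (3 - 2)/3 = 1*(⅓) = ⅓ ≈ 0.33333)
X*((4 - 3)*(N + b(-4, -3))) = 9*((4 - 3)*(⅓ + 5)) = 9*(1*(16/3)) = 9*(16/3) = 48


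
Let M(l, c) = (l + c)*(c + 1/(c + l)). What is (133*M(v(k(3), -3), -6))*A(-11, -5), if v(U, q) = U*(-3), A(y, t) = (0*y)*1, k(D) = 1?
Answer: 0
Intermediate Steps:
A(y, t) = 0 (A(y, t) = 0*1 = 0)
v(U, q) = -3*U
M(l, c) = (c + l)*(c + 1/(c + l))
(133*M(v(k(3), -3), -6))*A(-11, -5) = (133*(1 + (-6)² - (-18)))*0 = (133*(1 + 36 - 6*(-3)))*0 = (133*(1 + 36 + 18))*0 = (133*55)*0 = 7315*0 = 0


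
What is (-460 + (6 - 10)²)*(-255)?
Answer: 113220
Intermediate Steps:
(-460 + (6 - 10)²)*(-255) = (-460 + (-4)²)*(-255) = (-460 + 16)*(-255) = -444*(-255) = 113220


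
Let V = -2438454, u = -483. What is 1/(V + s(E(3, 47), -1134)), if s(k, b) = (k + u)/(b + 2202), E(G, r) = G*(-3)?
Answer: -89/217022447 ≈ -4.1010e-7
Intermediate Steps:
E(G, r) = -3*G
s(k, b) = (-483 + k)/(2202 + b) (s(k, b) = (k - 483)/(b + 2202) = (-483 + k)/(2202 + b))
1/(V + s(E(3, 47), -1134)) = 1/(-2438454 + (-483 - 3*3)/(2202 - 1134)) = 1/(-2438454 + (-483 - 9)/1068) = 1/(-2438454 + (1/1068)*(-492)) = 1/(-2438454 - 41/89) = 1/(-217022447/89) = -89/217022447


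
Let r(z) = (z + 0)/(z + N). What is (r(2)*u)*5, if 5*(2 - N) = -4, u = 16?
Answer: 100/3 ≈ 33.333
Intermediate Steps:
N = 14/5 (N = 2 - 1/5*(-4) = 2 + 4/5 = 14/5 ≈ 2.8000)
r(z) = z/(14/5 + z) (r(z) = (z + 0)/(z + 14/5) = z/(14/5 + z))
(r(2)*u)*5 = ((5*2/(14 + 5*2))*16)*5 = ((5*2/(14 + 10))*16)*5 = ((5*2/24)*16)*5 = ((5*2*(1/24))*16)*5 = ((5/12)*16)*5 = (20/3)*5 = 100/3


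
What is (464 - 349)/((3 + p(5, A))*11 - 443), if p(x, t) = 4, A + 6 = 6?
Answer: -115/366 ≈ -0.31421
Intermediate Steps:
A = 0 (A = -6 + 6 = 0)
(464 - 349)/((3 + p(5, A))*11 - 443) = (464 - 349)/((3 + 4)*11 - 443) = 115/(7*11 - 443) = 115/(77 - 443) = 115/(-366) = 115*(-1/366) = -115/366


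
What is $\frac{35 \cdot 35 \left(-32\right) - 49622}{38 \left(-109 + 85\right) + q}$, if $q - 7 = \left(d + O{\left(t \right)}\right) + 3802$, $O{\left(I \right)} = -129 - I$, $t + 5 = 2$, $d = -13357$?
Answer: $\frac{44411}{5293} \approx 8.3905$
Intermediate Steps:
$t = -3$ ($t = -5 + 2 = -3$)
$q = -9674$ ($q = 7 + \left(\left(-13357 - 126\right) + 3802\right) = 7 + \left(-13483 + 3802\right) = 7 - 9681 = -9674$)
$\frac{35 \cdot 35 \left(-32\right) - 49622}{38 \left(-109 + 85\right) + q} = \frac{35 \cdot 35 \left(-32\right) - 49622}{38 \left(-109 + 85\right) - 9674} = \frac{1225 \left(-32\right) - 49622}{38 \left(-24\right) - 9674} = \frac{-39200 - 49622}{-912 - 9674} = - \frac{88822}{-10586} = \left(-88822\right) \left(- \frac{1}{10586}\right) = \frac{44411}{5293}$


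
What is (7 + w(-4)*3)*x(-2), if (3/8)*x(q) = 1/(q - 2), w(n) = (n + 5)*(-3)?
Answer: 4/3 ≈ 1.3333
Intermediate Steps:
w(n) = -15 - 3*n (w(n) = (5 + n)*(-3) = -15 - 3*n)
x(q) = 8/(3*(-2 + q)) (x(q) = 8/(3*(q - 2)) = 8/(3*(-2 + q)))
(7 + w(-4)*3)*x(-2) = (7 + (-15 - 3*(-4))*3)*(8/(3*(-2 - 2))) = (7 + (-15 + 12)*3)*((8/3)/(-4)) = (7 - 3*3)*((8/3)*(-¼)) = (7 - 9)*(-⅔) = -2*(-⅔) = 4/3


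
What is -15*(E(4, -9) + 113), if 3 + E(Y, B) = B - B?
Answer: -1650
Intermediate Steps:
E(Y, B) = -3 (E(Y, B) = -3 + (B - B) = -3 + 0 = -3)
-15*(E(4, -9) + 113) = -15*(-3 + 113) = -15*110 = -1650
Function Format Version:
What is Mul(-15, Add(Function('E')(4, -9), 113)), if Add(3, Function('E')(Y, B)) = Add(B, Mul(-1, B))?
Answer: -1650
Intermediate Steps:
Function('E')(Y, B) = -3 (Function('E')(Y, B) = Add(-3, Add(B, Mul(-1, B))) = Add(-3, 0) = -3)
Mul(-15, Add(Function('E')(4, -9), 113)) = Mul(-15, Add(-3, 113)) = Mul(-15, 110) = -1650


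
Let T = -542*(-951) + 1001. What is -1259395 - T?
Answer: -1775838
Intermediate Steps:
T = 516443 (T = 515442 + 1001 = 516443)
-1259395 - T = -1259395 - 1*516443 = -1259395 - 516443 = -1775838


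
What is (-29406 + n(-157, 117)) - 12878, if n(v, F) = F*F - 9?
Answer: -28604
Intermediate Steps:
n(v, F) = -9 + F² (n(v, F) = F² - 9 = -9 + F²)
(-29406 + n(-157, 117)) - 12878 = (-29406 + (-9 + 117²)) - 12878 = (-29406 + (-9 + 13689)) - 12878 = (-29406 + 13680) - 12878 = -15726 - 12878 = -28604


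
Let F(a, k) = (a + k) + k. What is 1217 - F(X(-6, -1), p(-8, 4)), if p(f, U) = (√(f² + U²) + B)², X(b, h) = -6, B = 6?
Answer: 991 - 96*√5 ≈ 776.34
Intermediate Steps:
p(f, U) = (6 + √(U² + f²))² (p(f, U) = (√(f² + U²) + 6)² = (√(U² + f²) + 6)² = (6 + √(U² + f²))²)
F(a, k) = a + 2*k
1217 - F(X(-6, -1), p(-8, 4)) = 1217 - (-6 + 2*(6 + √(4² + (-8)²))²) = 1217 - (-6 + 2*(6 + √(16 + 64))²) = 1217 - (-6 + 2*(6 + √80)²) = 1217 - (-6 + 2*(6 + 4*√5)²) = 1217 + (6 - 2*(6 + 4*√5)²) = 1223 - 2*(6 + 4*√5)²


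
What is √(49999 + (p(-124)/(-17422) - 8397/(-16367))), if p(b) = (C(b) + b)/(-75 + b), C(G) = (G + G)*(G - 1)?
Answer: 8*√654399314161268350402/915226273 ≈ 223.61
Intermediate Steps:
C(G) = 2*G*(-1 + G) (C(G) = (2*G)*(-1 + G) = 2*G*(-1 + G))
p(b) = (b + 2*b*(-1 + b))/(-75 + b) (p(b) = (2*b*(-1 + b) + b)/(-75 + b) = (b + 2*b*(-1 + b))/(-75 + b))
√(49999 + (p(-124)/(-17422) - 8397/(-16367))) = √(49999 + (-124*(-1 + 2*(-124))/(-75 - 124)/(-17422) - 8397/(-16367))) = √(49999 + (-124*(-1 - 248)/(-199)*(-1/17422) - 8397*(-1/16367))) = √(49999 + (-124*(-1/199)*(-249)*(-1/17422) + 8397/16367)) = √(49999 + (-30876/199*(-1/17422) + 8397/16367)) = √(49999 + (498/55919 + 8397/16367)) = √(49999 + 477702609/915226273) = √(45760876126336/915226273) = 8*√654399314161268350402/915226273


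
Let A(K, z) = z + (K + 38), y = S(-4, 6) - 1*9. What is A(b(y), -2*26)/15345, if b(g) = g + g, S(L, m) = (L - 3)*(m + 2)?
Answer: -16/1705 ≈ -0.0093842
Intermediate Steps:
S(L, m) = (-3 + L)*(2 + m)
y = -65 (y = (-6 - 3*6 + 2*(-4) - 4*6) - 1*9 = (-6 - 18 - 8 - 24) - 9 = -56 - 9 = -65)
b(g) = 2*g
A(K, z) = 38 + K + z (A(K, z) = z + (38 + K) = 38 + K + z)
A(b(y), -2*26)/15345 = (38 + 2*(-65) - 2*26)/15345 = (38 - 130 - 52)*(1/15345) = -144*1/15345 = -16/1705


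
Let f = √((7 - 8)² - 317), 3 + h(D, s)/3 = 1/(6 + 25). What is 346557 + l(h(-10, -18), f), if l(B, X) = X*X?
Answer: 346241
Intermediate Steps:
h(D, s) = -276/31 (h(D, s) = -9 + 3/(6 + 25) = -9 + 3/31 = -276/31)
f = 2*I*√79 (f = √((-1)² - 317) = √(1 - 317) = √(-316) = 2*I*√79 ≈ 17.776*I)
l(B, X) = X²
346557 + l(h(-10, -18), f) = 346557 + (2*I*√79)² = 346557 - 316 = 346241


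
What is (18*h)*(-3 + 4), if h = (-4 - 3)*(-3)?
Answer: 378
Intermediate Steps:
h = 21 (h = -7*(-3) = 21)
(18*h)*(-3 + 4) = (18*21)*(-3 + 4) = 378*1 = 378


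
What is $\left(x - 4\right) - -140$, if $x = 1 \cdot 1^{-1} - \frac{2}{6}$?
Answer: $\frac{410}{3} \approx 136.67$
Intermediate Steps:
$x = \frac{2}{3}$ ($x = 1 \cdot 1 - \frac{1}{3} = 1 - \frac{1}{3} = \frac{2}{3} \approx 0.66667$)
$\left(x - 4\right) - -140 = \left(\frac{2}{3} - 4\right) - -140 = \left(\frac{2}{3} - 4\right) + 140 = - \frac{10}{3} + 140 = \frac{410}{3}$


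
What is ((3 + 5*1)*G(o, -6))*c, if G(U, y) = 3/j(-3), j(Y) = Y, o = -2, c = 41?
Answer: -328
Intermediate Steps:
G(U, y) = -1 (G(U, y) = 3/(-3) = 3*(-1/3) = -1)
((3 + 5*1)*G(o, -6))*c = ((3 + 5*1)*(-1))*41 = ((3 + 5)*(-1))*41 = (8*(-1))*41 = -8*41 = -328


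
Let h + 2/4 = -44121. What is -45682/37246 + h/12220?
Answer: -2201583429/455146120 ≈ -4.8371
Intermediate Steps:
h = -88243/2 (h = -½ - 44121 = -88243/2 ≈ -44122.)
-45682/37246 + h/12220 = -45682/37246 - 88243/2/12220 = -45682*1/37246 - 88243/2*1/12220 = -22841/18623 - 88243/24440 = -2201583429/455146120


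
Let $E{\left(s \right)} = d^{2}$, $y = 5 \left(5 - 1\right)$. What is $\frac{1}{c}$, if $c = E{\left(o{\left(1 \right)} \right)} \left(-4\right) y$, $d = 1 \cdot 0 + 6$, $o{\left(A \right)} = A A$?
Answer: $- \frac{1}{2880} \approx -0.00034722$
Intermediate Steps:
$o{\left(A \right)} = A^{2}$
$d = 6$ ($d = 0 + 6 = 6$)
$y = 20$ ($y = 5 \cdot 4 = 20$)
$E{\left(s \right)} = 36$ ($E{\left(s \right)} = 6^{2} = 36$)
$c = -2880$ ($c = 36 \left(-4\right) 20 = \left(-144\right) 20 = -2880$)
$\frac{1}{c} = \frac{1}{-2880} = - \frac{1}{2880}$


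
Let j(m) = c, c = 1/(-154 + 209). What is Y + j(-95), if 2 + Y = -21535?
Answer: -1184534/55 ≈ -21537.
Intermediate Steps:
c = 1/55 ≈ 0.018182
j(m) = 1/55
Y = -21537 (Y = -2 - 21535 = -21537)
Y + j(-95) = -21537 + 1/55 = -1184534/55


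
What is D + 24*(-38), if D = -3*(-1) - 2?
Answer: -911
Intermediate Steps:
D = 1 (D = 3 - 2 = 1)
D + 24*(-38) = 1 + 24*(-38) = 1 - 912 = -911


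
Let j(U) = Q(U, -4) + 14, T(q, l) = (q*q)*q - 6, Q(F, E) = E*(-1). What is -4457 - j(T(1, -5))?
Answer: -4475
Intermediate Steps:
Q(F, E) = -E
T(q, l) = -6 + q³ (T(q, l) = q²*q - 6 = q³ - 6 = -6 + q³)
j(U) = 18 (j(U) = -1*(-4) + 14 = 4 + 14 = 18)
-4457 - j(T(1, -5)) = -4457 - 1*18 = -4457 - 18 = -4475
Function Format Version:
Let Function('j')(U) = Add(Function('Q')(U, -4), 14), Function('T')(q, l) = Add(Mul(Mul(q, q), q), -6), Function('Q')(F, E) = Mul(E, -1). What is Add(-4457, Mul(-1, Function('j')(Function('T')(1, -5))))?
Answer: -4475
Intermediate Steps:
Function('Q')(F, E) = Mul(-1, E)
Function('T')(q, l) = Add(-6, Pow(q, 3)) (Function('T')(q, l) = Add(Mul(Pow(q, 2), q), -6) = Add(Pow(q, 3), -6) = Add(-6, Pow(q, 3)))
Function('j')(U) = 18 (Function('j')(U) = Add(Mul(-1, -4), 14) = Add(4, 14) = 18)
Add(-4457, Mul(-1, Function('j')(Function('T')(1, -5)))) = Add(-4457, Mul(-1, 18)) = Add(-4457, -18) = -4475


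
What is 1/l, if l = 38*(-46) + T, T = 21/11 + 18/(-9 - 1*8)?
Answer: -187/326717 ≈ -0.00057236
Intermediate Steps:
T = 159/187 (T = 21*(1/11) + 18/(-9 - 8) = 21/11 + 18/(-17) = 21/11 + 18*(-1/17) = 21/11 - 18/17 = 159/187 ≈ 0.85027)
l = -326717/187 (l = 38*(-46) + 159/187 = -1748 + 159/187 = -326717/187 ≈ -1747.2)
1/l = 1/(-326717/187) = -187/326717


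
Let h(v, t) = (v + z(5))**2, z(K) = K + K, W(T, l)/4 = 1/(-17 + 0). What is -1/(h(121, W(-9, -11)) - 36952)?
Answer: 1/19791 ≈ 5.0528e-5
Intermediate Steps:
W(T, l) = -4/17 (W(T, l) = 4/(-17 + 0) = 4/(-17) = 4*(-1/17) = -4/17)
z(K) = 2*K
h(v, t) = (10 + v)**2 (h(v, t) = (v + 2*5)**2 = (v + 10)**2 = (10 + v)**2)
-1/(h(121, W(-9, -11)) - 36952) = -1/((10 + 121)**2 - 36952) = -1/(131**2 - 36952) = -1/(17161 - 36952) = -1/(-19791) = -1*(-1/19791) = 1/19791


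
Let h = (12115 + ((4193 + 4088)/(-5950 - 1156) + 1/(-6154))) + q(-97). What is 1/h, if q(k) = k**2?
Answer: 643093/13841184197 ≈ 4.6462e-5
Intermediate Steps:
h = 13841184197/643093 (h = (12115 + ((4193 + 4088)/(-5950 - 1156) + 1/(-6154))) + (-97)**2 = (12115 + (8281/(-7106) - 1/6154)) + 9409 = (12115 + (8281*(-1/7106) - 1/6154)) + 9409 = (12115 + (-8281/7106 - 1/6154)) + 9409 = (12115 - 749535/643093) + 9409 = 7790322160/643093 + 9409 = 13841184197/643093 ≈ 21523.)
1/h = 1/(13841184197/643093) = 643093/13841184197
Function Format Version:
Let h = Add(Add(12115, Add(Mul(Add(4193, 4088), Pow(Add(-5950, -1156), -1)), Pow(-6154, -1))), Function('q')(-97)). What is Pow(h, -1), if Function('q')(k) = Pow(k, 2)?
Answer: Rational(643093, 13841184197) ≈ 4.6462e-5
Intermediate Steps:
h = Rational(13841184197, 643093) (h = Add(Add(12115, Add(Mul(Add(4193, 4088), Pow(Add(-5950, -1156), -1)), Pow(-6154, -1))), Pow(-97, 2)) = Add(Add(12115, Add(Mul(8281, Pow(-7106, -1)), Rational(-1, 6154))), 9409) = Add(Add(12115, Add(Mul(8281, Rational(-1, 7106)), Rational(-1, 6154))), 9409) = Add(Add(12115, Add(Rational(-8281, 7106), Rational(-1, 6154))), 9409) = Add(Add(12115, Rational(-749535, 643093)), 9409) = Add(Rational(7790322160, 643093), 9409) = Rational(13841184197, 643093) ≈ 21523.)
Pow(h, -1) = Pow(Rational(13841184197, 643093), -1) = Rational(643093, 13841184197)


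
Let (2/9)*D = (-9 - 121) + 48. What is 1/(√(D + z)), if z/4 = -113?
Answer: -I*√821/821 ≈ -0.0349*I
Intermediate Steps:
z = -452 (z = 4*(-113) = -452)
D = -369 (D = 9*((-9 - 121) + 48)/2 = 9*(-130 + 48)/2 = (9/2)*(-82) = -369)
1/(√(D + z)) = 1/(√(-369 - 452)) = 1/(√(-821)) = 1/(I*√821) = -I*√821/821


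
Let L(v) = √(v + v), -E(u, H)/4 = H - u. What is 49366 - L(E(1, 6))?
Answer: 49366 - 2*I*√10 ≈ 49366.0 - 6.3246*I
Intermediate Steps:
E(u, H) = -4*H + 4*u (E(u, H) = -4*(H - u) = -4*H + 4*u)
L(v) = √2*√v (L(v) = √(2*v) = √2*√v)
49366 - L(E(1, 6)) = 49366 - √2*√(-4*6 + 4*1) = 49366 - √2*√(-24 + 4) = 49366 - √2*√(-20) = 49366 - √2*2*I*√5 = 49366 - 2*I*√10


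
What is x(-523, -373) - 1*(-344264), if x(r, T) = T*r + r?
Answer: 538820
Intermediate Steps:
x(r, T) = r + T*r
x(-523, -373) - 1*(-344264) = -523*(1 - 373) - 1*(-344264) = -523*(-372) + 344264 = 194556 + 344264 = 538820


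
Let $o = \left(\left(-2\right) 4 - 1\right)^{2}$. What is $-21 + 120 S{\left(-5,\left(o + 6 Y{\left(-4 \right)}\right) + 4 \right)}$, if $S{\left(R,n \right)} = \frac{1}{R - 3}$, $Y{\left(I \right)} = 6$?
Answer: $-36$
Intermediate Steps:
$o = 81$ ($o = \left(-8 - 1\right)^{2} = \left(-9\right)^{2} = 81$)
$S{\left(R,n \right)} = \frac{1}{-3 + R}$
$-21 + 120 S{\left(-5,\left(o + 6 Y{\left(-4 \right)}\right) + 4 \right)} = -21 + \frac{120}{-3 - 5} = -21 + \frac{120}{-8} = -21 + 120 \left(- \frac{1}{8}\right) = -21 - 15 = -36$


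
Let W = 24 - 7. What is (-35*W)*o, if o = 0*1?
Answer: 0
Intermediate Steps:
W = 17
o = 0
(-35*W)*o = -35*17*0 = -595*0 = 0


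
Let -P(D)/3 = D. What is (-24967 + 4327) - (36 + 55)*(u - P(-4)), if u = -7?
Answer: -18911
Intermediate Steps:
P(D) = -3*D
(-24967 + 4327) - (36 + 55)*(u - P(-4)) = (-24967 + 4327) - (36 + 55)*(-7 - (-3)*(-4)) = -20640 - 91*(-7 - 1*12) = -20640 - 91*(-7 - 12) = -20640 - 91*(-19) = -20640 - 1*(-1729) = -20640 + 1729 = -18911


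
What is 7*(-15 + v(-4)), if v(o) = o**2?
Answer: 7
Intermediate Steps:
7*(-15 + v(-4)) = 7*(-15 + (-4)**2) = 7*(-15 + 16) = 7*1 = 7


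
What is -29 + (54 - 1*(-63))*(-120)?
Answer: -14069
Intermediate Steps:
-29 + (54 - 1*(-63))*(-120) = -29 + (54 + 63)*(-120) = -29 + 117*(-120) = -29 - 14040 = -14069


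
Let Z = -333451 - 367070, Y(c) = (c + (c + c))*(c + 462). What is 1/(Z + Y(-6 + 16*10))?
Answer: -1/415929 ≈ -2.4043e-6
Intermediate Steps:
Y(c) = 3*c*(462 + c) (Y(c) = (c + 2*c)*(462 + c) = (3*c)*(462 + c) = 3*c*(462 + c))
Z = -700521
1/(Z + Y(-6 + 16*10)) = 1/(-700521 + 3*(-6 + 16*10)*(462 + (-6 + 16*10))) = 1/(-700521 + 3*(-6 + 160)*(462 + (-6 + 160))) = 1/(-700521 + 3*154*(462 + 154)) = 1/(-700521 + 3*154*616) = 1/(-700521 + 284592) = 1/(-415929) = -1/415929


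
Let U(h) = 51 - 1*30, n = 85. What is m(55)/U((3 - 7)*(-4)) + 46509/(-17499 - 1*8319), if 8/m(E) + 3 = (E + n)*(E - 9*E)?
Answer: -20055726337/11133263778 ≈ -1.8014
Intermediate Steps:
m(E) = 8/(-3 - 8*E*(85 + E)) (m(E) = 8/(-3 + (E + 85)*(E - 9*E)) = 8/(-3 + (85 + E)*(-8*E)) = 8/(-3 - 8*E*(85 + E)))
U(h) = 21 (U(h) = 51 - 30 = 21)
m(55)/U((3 - 7)*(-4)) + 46509/(-17499 - 1*8319) = -8/(3 + 8*55² + 680*55)/21 + 46509/(-17499 - 1*8319) = -8/(3 + 8*3025 + 37400)*(1/21) + 46509/(-17499 - 8319) = -8/(3 + 24200 + 37400)*(1/21) + 46509/(-25818) = -8/61603*(1/21) + 46509*(-1/25818) = -8*1/61603*(1/21) - 15503/8606 = -8/61603*1/21 - 15503/8606 = -8/1293663 - 15503/8606 = -20055726337/11133263778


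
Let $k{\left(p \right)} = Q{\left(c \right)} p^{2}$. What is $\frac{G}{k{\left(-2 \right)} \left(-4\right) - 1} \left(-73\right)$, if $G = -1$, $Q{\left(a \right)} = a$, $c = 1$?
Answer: $- \frac{73}{17} \approx -4.2941$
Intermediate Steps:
$k{\left(p \right)} = p^{2}$ ($k{\left(p \right)} = 1 p^{2} = p^{2}$)
$\frac{G}{k{\left(-2 \right)} \left(-4\right) - 1} \left(-73\right) = - \frac{1}{\left(-2\right)^{2} \left(-4\right) - 1} \left(-73\right) = - \frac{1}{4 \left(-4\right) - 1} \left(-73\right) = - \frac{1}{-16 - 1} \left(-73\right) = - \frac{1}{-17} \left(-73\right) = \left(-1\right) \left(- \frac{1}{17}\right) \left(-73\right) = \frac{1}{17} \left(-73\right) = - \frac{73}{17}$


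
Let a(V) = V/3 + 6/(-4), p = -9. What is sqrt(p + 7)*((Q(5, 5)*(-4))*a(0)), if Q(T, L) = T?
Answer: 30*I*sqrt(2) ≈ 42.426*I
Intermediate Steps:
a(V) = -3/2 + V/3 (a(V) = V*(1/3) + 6*(-1/4) = V/3 - 3/2 = -3/2 + V/3)
sqrt(p + 7)*((Q(5, 5)*(-4))*a(0)) = sqrt(-9 + 7)*((5*(-4))*(-3/2 + (1/3)*0)) = sqrt(-2)*(-20*(-3/2 + 0)) = (I*sqrt(2))*(-20*(-3/2)) = (I*sqrt(2))*30 = 30*I*sqrt(2)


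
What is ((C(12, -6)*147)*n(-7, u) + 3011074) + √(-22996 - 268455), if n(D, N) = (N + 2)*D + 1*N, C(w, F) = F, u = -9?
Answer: 2975794 + I*√291451 ≈ 2.9758e+6 + 539.86*I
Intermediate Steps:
n(D, N) = N + D*(2 + N) (n(D, N) = (2 + N)*D + N = D*(2 + N) + N = N + D*(2 + N))
((C(12, -6)*147)*n(-7, u) + 3011074) + √(-22996 - 268455) = ((-6*147)*(-9 + 2*(-7) - 7*(-9)) + 3011074) + √(-22996 - 268455) = (-882*(-9 - 14 + 63) + 3011074) + √(-291451) = (-882*40 + 3011074) + I*√291451 = (-35280 + 3011074) + I*√291451 = 2975794 + I*√291451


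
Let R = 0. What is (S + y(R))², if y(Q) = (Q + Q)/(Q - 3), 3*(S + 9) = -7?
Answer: 1156/9 ≈ 128.44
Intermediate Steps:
S = -34/3 (S = -9 + (⅓)*(-7) = -9 - 7/3 = -34/3 ≈ -11.333)
y(Q) = 2*Q/(-3 + Q) (y(Q) = (2*Q)/(-3 + Q) = 2*Q/(-3 + Q))
(S + y(R))² = (-34/3 + 2*0/(-3 + 0))² = (-34/3 + 2*0/(-3))² = (-34/3 + 2*0*(-⅓))² = (-34/3 + 0)² = (-34/3)² = 1156/9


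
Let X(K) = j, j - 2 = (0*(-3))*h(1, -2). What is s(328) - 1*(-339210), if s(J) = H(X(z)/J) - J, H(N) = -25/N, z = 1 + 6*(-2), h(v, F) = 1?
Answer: 334782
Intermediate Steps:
j = 2 (j = 2 + (0*(-3))*1 = 2 + 0*1 = 2 + 0 = 2)
z = -11 (z = 1 - 12 = -11)
X(K) = 2
s(J) = -27*J/2 (s(J) = -25*J/2 - J = -27*J/2)
s(328) - 1*(-339210) = -27/2*328 - 1*(-339210) = -4428 + 339210 = 334782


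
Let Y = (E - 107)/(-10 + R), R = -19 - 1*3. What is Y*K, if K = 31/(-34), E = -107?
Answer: -3317/544 ≈ -6.0974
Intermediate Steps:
R = -22 (R = -19 - 3 = -22)
K = -31/34 (K = 31*(-1/34) = -31/34 ≈ -0.91177)
Y = 107/16 (Y = (-107 - 107)/(-10 - 22) = -214/(-32) = -214*(-1/32) = 107/16 ≈ 6.6875)
Y*K = (107/16)*(-31/34) = -3317/544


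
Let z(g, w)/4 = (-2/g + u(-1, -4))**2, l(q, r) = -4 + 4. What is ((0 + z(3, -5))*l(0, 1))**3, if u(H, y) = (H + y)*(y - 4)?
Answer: 0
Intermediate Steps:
u(H, y) = (-4 + y)*(H + y) (u(H, y) = (H + y)*(-4 + y) = (-4 + y)*(H + y))
l(q, r) = 0
z(g, w) = 4*(40 - 2/g)**2 (z(g, w) = 4*(-2/g + ((-4)**2 - 4*(-1) - 4*(-4) - 1*(-4)))**2 = 4*(-2/g + (16 + 4 + 16 + 4))**2 = 4*(-2/g + 40)**2 = 4*(40 - 2/g)**2)
((0 + z(3, -5))*l(0, 1))**3 = ((0 + 16*(-1 + 20*3)**2/3**2)*0)**3 = ((0 + 16*(1/9)*(-1 + 60)**2)*0)**3 = ((0 + 16*(1/9)*59**2)*0)**3 = ((0 + 16*(1/9)*3481)*0)**3 = ((0 + 55696/9)*0)**3 = ((55696/9)*0)**3 = 0**3 = 0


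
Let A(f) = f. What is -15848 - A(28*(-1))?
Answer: -15820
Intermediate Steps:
-15848 - A(28*(-1)) = -15848 - 28*(-1) = -15848 - 1*(-28) = -15848 + 28 = -15820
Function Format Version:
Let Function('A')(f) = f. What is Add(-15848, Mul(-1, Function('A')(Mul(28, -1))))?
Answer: -15820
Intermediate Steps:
Add(-15848, Mul(-1, Function('A')(Mul(28, -1)))) = Add(-15848, Mul(-1, Mul(28, -1))) = Add(-15848, Mul(-1, -28)) = Add(-15848, 28) = -15820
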